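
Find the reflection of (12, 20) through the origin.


Reflection through origin: (x, y) -> (-x, -y)
(12, 20) -> (-12, -20)

(-12, -20)


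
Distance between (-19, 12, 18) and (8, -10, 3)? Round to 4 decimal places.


d = sqrt((8--19)^2 + (-10-12)^2 + (3-18)^2) = 37.921

37.921


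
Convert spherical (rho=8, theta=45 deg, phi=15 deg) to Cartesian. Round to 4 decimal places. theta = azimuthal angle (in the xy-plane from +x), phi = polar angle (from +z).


x = 8 * sin(15) * cos(45) = 1.4641
y = 8 * sin(15) * sin(45) = 1.4641
z = 8 * cos(15) = 7.7274

(1.4641, 1.4641, 7.7274)


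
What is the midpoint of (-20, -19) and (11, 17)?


Midpoint = ((-20+11)/2, (-19+17)/2) = (-4.5, -1)

(-4.5, -1)


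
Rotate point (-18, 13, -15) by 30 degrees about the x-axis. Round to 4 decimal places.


x' = -18
y' = 13*cos(30) - -15*sin(30) = 18.7583
z' = 13*sin(30) + -15*cos(30) = -6.4904

(-18, 18.7583, -6.4904)


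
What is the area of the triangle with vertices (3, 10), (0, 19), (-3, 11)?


Area = |x1(y2-y3) + x2(y3-y1) + x3(y1-y2)| / 2
= |3*(19-11) + 0*(11-10) + -3*(10-19)| / 2
= 25.5

25.5


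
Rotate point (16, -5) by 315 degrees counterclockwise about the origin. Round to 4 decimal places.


x' = 16*cos(315) - -5*sin(315) = 7.7782
y' = 16*sin(315) + -5*cos(315) = -14.8492

(7.7782, -14.8492)


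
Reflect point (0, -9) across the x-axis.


Reflection across x-axis: (x, y) -> (x, -y)
(0, -9) -> (0, 9)

(0, 9)


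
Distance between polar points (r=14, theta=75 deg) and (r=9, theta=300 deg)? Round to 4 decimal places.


d = sqrt(r1^2 + r2^2 - 2*r1*r2*cos(t2-t1))
d = sqrt(14^2 + 9^2 - 2*14*9*cos(300-75)) = 21.3352

21.3352


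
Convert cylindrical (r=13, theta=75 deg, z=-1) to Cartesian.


x = 13 * cos(75) = 3.3646
y = 13 * sin(75) = 12.557
z = -1

(3.3646, 12.557, -1)


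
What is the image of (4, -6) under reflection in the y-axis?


Reflection across y-axis: (x, y) -> (-x, y)
(4, -6) -> (-4, -6)

(-4, -6)


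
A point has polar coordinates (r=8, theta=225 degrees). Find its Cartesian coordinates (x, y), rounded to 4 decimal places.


x = 8 * cos(225) = -5.6569
y = 8 * sin(225) = -5.6569

(-5.6569, -5.6569)


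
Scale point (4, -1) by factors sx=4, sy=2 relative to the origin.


Scaling: (x*sx, y*sy) = (4*4, -1*2) = (16, -2)

(16, -2)


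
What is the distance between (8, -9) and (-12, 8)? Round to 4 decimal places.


d = sqrt((-12-8)^2 + (8--9)^2) = 26.2488

26.2488


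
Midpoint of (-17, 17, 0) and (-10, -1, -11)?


Midpoint = ((-17+-10)/2, (17+-1)/2, (0+-11)/2) = (-13.5, 8, -5.5)

(-13.5, 8, -5.5)


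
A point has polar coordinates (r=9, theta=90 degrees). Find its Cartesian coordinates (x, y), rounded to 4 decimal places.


x = 9 * cos(90) = 0
y = 9 * sin(90) = 9

(0, 9)


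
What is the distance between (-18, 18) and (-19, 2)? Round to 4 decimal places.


d = sqrt((-19--18)^2 + (2-18)^2) = 16.0312

16.0312


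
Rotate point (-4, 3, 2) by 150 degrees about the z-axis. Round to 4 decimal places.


x' = -4*cos(150) - 3*sin(150) = 1.9641
y' = -4*sin(150) + 3*cos(150) = -4.5981
z' = 2

(1.9641, -4.5981, 2)


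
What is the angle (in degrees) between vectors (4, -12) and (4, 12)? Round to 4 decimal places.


dot = 4*4 + -12*12 = -128
|u| = 12.6491, |v| = 12.6491
cos(angle) = -0.8
angle = 143.1301 degrees

143.1301 degrees


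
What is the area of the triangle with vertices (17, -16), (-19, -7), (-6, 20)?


Area = |x1(y2-y3) + x2(y3-y1) + x3(y1-y2)| / 2
= |17*(-7-20) + -19*(20--16) + -6*(-16--7)| / 2
= 544.5

544.5


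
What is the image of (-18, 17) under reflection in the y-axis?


Reflection across y-axis: (x, y) -> (-x, y)
(-18, 17) -> (18, 17)

(18, 17)


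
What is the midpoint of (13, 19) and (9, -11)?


Midpoint = ((13+9)/2, (19+-11)/2) = (11, 4)

(11, 4)


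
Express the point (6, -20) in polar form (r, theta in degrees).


r = sqrt(6^2 + (-20)^2) = 20.8806
theta = atan2(-20, 6) = 286.6992 degrees

r = 20.8806, theta = 286.6992 degrees


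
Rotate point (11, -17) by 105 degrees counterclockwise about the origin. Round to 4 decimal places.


x' = 11*cos(105) - -17*sin(105) = 13.5737
y' = 11*sin(105) + -17*cos(105) = 15.0251

(13.5737, 15.0251)


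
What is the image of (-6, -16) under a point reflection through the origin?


Reflection through origin: (x, y) -> (-x, -y)
(-6, -16) -> (6, 16)

(6, 16)


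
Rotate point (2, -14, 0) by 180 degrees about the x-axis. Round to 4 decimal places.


x' = 2
y' = -14*cos(180) - 0*sin(180) = 14
z' = -14*sin(180) + 0*cos(180) = 0

(2, 14, 0)


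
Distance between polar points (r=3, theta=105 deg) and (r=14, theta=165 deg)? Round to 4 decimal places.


d = sqrt(r1^2 + r2^2 - 2*r1*r2*cos(t2-t1))
d = sqrt(3^2 + 14^2 - 2*3*14*cos(165-105)) = 12.7671

12.7671


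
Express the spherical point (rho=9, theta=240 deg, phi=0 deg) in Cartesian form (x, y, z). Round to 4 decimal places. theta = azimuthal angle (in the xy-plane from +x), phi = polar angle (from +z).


x = 9 * sin(0) * cos(240) = 0
y = 9 * sin(0) * sin(240) = 0
z = 9 * cos(0) = 9

(0, 0, 9)


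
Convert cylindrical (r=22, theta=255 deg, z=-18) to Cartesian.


x = 22 * cos(255) = -5.694
y = 22 * sin(255) = -21.2504
z = -18

(-5.694, -21.2504, -18)


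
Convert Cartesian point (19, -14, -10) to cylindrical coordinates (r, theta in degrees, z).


r = sqrt(19^2 + (-14)^2) = 23.6008
theta = atan2(-14, 19) = 323.6156 deg
z = -10

r = 23.6008, theta = 323.6156 deg, z = -10


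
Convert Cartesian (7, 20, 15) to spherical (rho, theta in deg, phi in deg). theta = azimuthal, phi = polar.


rho = sqrt(7^2 + 20^2 + 15^2) = 25.9615
theta = atan2(20, 7) = 70.71 deg
phi = acos(15/25.9615) = 54.7056 deg

rho = 25.9615, theta = 70.71 deg, phi = 54.7056 deg


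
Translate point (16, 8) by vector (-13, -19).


Translation: (x+dx, y+dy) = (16+-13, 8+-19) = (3, -11)

(3, -11)


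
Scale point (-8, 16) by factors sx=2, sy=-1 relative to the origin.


Scaling: (x*sx, y*sy) = (-8*2, 16*-1) = (-16, -16)

(-16, -16)


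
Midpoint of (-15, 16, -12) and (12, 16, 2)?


Midpoint = ((-15+12)/2, (16+16)/2, (-12+2)/2) = (-1.5, 16, -5)

(-1.5, 16, -5)


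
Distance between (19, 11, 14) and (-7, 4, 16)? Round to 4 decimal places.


d = sqrt((-7-19)^2 + (4-11)^2 + (16-14)^2) = 27

27


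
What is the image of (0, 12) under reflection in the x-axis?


Reflection across x-axis: (x, y) -> (x, -y)
(0, 12) -> (0, -12)

(0, -12)


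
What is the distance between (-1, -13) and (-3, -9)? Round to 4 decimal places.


d = sqrt((-3--1)^2 + (-9--13)^2) = 4.4721

4.4721


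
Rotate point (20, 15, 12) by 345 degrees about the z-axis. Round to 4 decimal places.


x' = 20*cos(345) - 15*sin(345) = 23.2008
y' = 20*sin(345) + 15*cos(345) = 9.3125
z' = 12

(23.2008, 9.3125, 12)


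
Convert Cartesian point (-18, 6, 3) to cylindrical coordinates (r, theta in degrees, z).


r = sqrt((-18)^2 + 6^2) = 18.9737
theta = atan2(6, -18) = 161.5651 deg
z = 3

r = 18.9737, theta = 161.5651 deg, z = 3


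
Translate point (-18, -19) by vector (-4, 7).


Translation: (x+dx, y+dy) = (-18+-4, -19+7) = (-22, -12)

(-22, -12)


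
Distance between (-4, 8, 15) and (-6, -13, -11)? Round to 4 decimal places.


d = sqrt((-6--4)^2 + (-13-8)^2 + (-11-15)^2) = 33.4813

33.4813


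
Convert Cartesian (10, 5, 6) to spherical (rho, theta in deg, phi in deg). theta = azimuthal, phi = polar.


rho = sqrt(10^2 + 5^2 + 6^2) = 12.6886
theta = atan2(5, 10) = 26.5651 deg
phi = acos(6/12.6886) = 61.7795 deg

rho = 12.6886, theta = 26.5651 deg, phi = 61.7795 deg


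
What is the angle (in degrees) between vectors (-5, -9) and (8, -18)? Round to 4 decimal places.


dot = -5*8 + -9*-18 = 122
|u| = 10.2956, |v| = 19.6977
cos(angle) = 0.6016
angle = 53.0171 degrees

53.0171 degrees


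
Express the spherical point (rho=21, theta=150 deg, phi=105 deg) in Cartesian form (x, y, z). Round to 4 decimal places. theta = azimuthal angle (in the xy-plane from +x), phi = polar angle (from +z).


x = 21 * sin(105) * cos(150) = -17.5668
y = 21 * sin(105) * sin(150) = 10.1422
z = 21 * cos(105) = -5.4352

(-17.5668, 10.1422, -5.4352)


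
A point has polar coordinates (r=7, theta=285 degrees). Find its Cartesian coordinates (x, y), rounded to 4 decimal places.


x = 7 * cos(285) = 1.8117
y = 7 * sin(285) = -6.7615

(1.8117, -6.7615)


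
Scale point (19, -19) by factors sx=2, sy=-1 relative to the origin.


Scaling: (x*sx, y*sy) = (19*2, -19*-1) = (38, 19)

(38, 19)


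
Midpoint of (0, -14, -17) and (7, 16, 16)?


Midpoint = ((0+7)/2, (-14+16)/2, (-17+16)/2) = (3.5, 1, -0.5)

(3.5, 1, -0.5)


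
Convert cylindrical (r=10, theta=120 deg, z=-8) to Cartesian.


x = 10 * cos(120) = -5
y = 10 * sin(120) = 8.6603
z = -8

(-5, 8.6603, -8)


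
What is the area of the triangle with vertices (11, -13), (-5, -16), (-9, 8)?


Area = |x1(y2-y3) + x2(y3-y1) + x3(y1-y2)| / 2
= |11*(-16-8) + -5*(8--13) + -9*(-13--16)| / 2
= 198

198


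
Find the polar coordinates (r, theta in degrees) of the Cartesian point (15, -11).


r = sqrt(15^2 + (-11)^2) = 18.6011
theta = atan2(-11, 15) = 323.7462 degrees

r = 18.6011, theta = 323.7462 degrees


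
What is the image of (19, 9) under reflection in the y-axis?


Reflection across y-axis: (x, y) -> (-x, y)
(19, 9) -> (-19, 9)

(-19, 9)


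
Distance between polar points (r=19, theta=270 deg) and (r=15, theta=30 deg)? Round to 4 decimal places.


d = sqrt(r1^2 + r2^2 - 2*r1*r2*cos(t2-t1))
d = sqrt(19^2 + 15^2 - 2*19*15*cos(30-270)) = 29.5127

29.5127


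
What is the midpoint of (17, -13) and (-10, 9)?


Midpoint = ((17+-10)/2, (-13+9)/2) = (3.5, -2)

(3.5, -2)


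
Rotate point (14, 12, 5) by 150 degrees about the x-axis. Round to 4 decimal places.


x' = 14
y' = 12*cos(150) - 5*sin(150) = -12.8923
z' = 12*sin(150) + 5*cos(150) = 1.6699

(14, -12.8923, 1.6699)


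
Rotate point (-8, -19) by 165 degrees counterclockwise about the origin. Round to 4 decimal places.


x' = -8*cos(165) - -19*sin(165) = 12.645
y' = -8*sin(165) + -19*cos(165) = 16.282

(12.645, 16.282)


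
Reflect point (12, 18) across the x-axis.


Reflection across x-axis: (x, y) -> (x, -y)
(12, 18) -> (12, -18)

(12, -18)


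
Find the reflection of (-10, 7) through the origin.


Reflection through origin: (x, y) -> (-x, -y)
(-10, 7) -> (10, -7)

(10, -7)


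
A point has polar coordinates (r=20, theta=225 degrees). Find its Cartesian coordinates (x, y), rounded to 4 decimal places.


x = 20 * cos(225) = -14.1421
y = 20 * sin(225) = -14.1421

(-14.1421, -14.1421)


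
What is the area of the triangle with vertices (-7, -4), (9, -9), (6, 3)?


Area = |x1(y2-y3) + x2(y3-y1) + x3(y1-y2)| / 2
= |-7*(-9-3) + 9*(3--4) + 6*(-4--9)| / 2
= 88.5

88.5


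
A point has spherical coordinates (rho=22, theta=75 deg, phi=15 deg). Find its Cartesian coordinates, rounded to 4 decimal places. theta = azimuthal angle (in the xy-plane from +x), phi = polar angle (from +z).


x = 22 * sin(15) * cos(75) = 1.4737
y = 22 * sin(15) * sin(75) = 5.5
z = 22 * cos(15) = 21.2504

(1.4737, 5.5, 21.2504)


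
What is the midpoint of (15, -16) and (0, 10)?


Midpoint = ((15+0)/2, (-16+10)/2) = (7.5, -3)

(7.5, -3)


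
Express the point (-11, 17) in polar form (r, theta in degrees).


r = sqrt((-11)^2 + 17^2) = 20.2485
theta = atan2(17, -11) = 122.9052 degrees

r = 20.2485, theta = 122.9052 degrees


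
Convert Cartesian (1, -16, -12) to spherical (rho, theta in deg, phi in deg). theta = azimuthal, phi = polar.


rho = sqrt(1^2 + (-16)^2 + (-12)^2) = 20.025
theta = atan2(-16, 1) = 273.5763 deg
phi = acos(-12/20.025) = 126.8163 deg

rho = 20.025, theta = 273.5763 deg, phi = 126.8163 deg


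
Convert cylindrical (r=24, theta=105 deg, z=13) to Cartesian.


x = 24 * cos(105) = -6.2117
y = 24 * sin(105) = 23.1822
z = 13

(-6.2117, 23.1822, 13)


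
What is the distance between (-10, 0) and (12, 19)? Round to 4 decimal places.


d = sqrt((12--10)^2 + (19-0)^2) = 29.0689

29.0689


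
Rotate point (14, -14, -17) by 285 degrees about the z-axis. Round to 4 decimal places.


x' = 14*cos(285) - -14*sin(285) = -9.8995
y' = 14*sin(285) + -14*cos(285) = -17.1464
z' = -17

(-9.8995, -17.1464, -17)


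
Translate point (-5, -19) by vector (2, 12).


Translation: (x+dx, y+dy) = (-5+2, -19+12) = (-3, -7)

(-3, -7)


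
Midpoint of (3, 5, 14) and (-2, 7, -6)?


Midpoint = ((3+-2)/2, (5+7)/2, (14+-6)/2) = (0.5, 6, 4)

(0.5, 6, 4)


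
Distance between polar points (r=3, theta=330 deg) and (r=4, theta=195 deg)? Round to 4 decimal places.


d = sqrt(r1^2 + r2^2 - 2*r1*r2*cos(t2-t1))
d = sqrt(3^2 + 4^2 - 2*3*4*cos(195-330)) = 6.4785

6.4785


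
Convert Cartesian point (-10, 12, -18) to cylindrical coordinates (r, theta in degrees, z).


r = sqrt((-10)^2 + 12^2) = 15.6205
theta = atan2(12, -10) = 129.8056 deg
z = -18

r = 15.6205, theta = 129.8056 deg, z = -18


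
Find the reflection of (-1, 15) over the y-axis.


Reflection across y-axis: (x, y) -> (-x, y)
(-1, 15) -> (1, 15)

(1, 15)


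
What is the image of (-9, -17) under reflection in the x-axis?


Reflection across x-axis: (x, y) -> (x, -y)
(-9, -17) -> (-9, 17)

(-9, 17)


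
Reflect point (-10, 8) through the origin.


Reflection through origin: (x, y) -> (-x, -y)
(-10, 8) -> (10, -8)

(10, -8)


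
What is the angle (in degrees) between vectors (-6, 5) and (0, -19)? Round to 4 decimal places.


dot = -6*0 + 5*-19 = -95
|u| = 7.8102, |v| = 19
cos(angle) = -0.6402
angle = 129.8056 degrees

129.8056 degrees


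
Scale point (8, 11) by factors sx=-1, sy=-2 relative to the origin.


Scaling: (x*sx, y*sy) = (8*-1, 11*-2) = (-8, -22)

(-8, -22)


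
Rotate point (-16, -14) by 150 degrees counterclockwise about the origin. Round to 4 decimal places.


x' = -16*cos(150) - -14*sin(150) = 20.8564
y' = -16*sin(150) + -14*cos(150) = 4.1244

(20.8564, 4.1244)


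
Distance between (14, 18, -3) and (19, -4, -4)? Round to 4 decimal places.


d = sqrt((19-14)^2 + (-4-18)^2 + (-4--3)^2) = 22.5832

22.5832


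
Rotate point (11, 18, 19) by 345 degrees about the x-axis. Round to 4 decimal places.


x' = 11
y' = 18*cos(345) - 19*sin(345) = 22.3042
z' = 18*sin(345) + 19*cos(345) = 13.6938

(11, 22.3042, 13.6938)


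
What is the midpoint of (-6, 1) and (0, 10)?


Midpoint = ((-6+0)/2, (1+10)/2) = (-3, 5.5)

(-3, 5.5)


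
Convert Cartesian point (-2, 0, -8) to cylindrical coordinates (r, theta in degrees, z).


r = sqrt((-2)^2 + 0^2) = 2
theta = atan2(0, -2) = 180 deg
z = -8

r = 2, theta = 180 deg, z = -8


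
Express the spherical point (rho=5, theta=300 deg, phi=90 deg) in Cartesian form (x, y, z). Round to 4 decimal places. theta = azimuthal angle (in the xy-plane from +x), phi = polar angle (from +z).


x = 5 * sin(90) * cos(300) = 2.5
y = 5 * sin(90) * sin(300) = -4.3301
z = 5 * cos(90) = 0

(2.5, -4.3301, 0)


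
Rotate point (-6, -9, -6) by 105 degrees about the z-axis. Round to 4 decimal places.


x' = -6*cos(105) - -9*sin(105) = 10.2462
y' = -6*sin(105) + -9*cos(105) = -3.4662
z' = -6

(10.2462, -3.4662, -6)


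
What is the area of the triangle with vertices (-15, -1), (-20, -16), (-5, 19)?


Area = |x1(y2-y3) + x2(y3-y1) + x3(y1-y2)| / 2
= |-15*(-16-19) + -20*(19--1) + -5*(-1--16)| / 2
= 25

25


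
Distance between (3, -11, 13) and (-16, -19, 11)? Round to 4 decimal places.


d = sqrt((-16-3)^2 + (-19--11)^2 + (11-13)^2) = 20.7123

20.7123


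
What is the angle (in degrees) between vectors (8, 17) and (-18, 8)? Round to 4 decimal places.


dot = 8*-18 + 17*8 = -8
|u| = 18.7883, |v| = 19.6977
cos(angle) = -0.0216
angle = 91.2386 degrees

91.2386 degrees


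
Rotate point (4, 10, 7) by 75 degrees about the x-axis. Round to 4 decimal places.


x' = 4
y' = 10*cos(75) - 7*sin(75) = -4.1733
z' = 10*sin(75) + 7*cos(75) = 11.471

(4, -4.1733, 11.471)


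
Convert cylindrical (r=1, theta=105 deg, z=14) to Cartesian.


x = 1 * cos(105) = -0.2588
y = 1 * sin(105) = 0.9659
z = 14

(-0.2588, 0.9659, 14)


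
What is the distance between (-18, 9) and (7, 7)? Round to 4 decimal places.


d = sqrt((7--18)^2 + (7-9)^2) = 25.0799

25.0799


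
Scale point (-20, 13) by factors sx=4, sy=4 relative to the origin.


Scaling: (x*sx, y*sy) = (-20*4, 13*4) = (-80, 52)

(-80, 52)


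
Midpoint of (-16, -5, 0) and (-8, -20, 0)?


Midpoint = ((-16+-8)/2, (-5+-20)/2, (0+0)/2) = (-12, -12.5, 0)

(-12, -12.5, 0)


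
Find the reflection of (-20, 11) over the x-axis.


Reflection across x-axis: (x, y) -> (x, -y)
(-20, 11) -> (-20, -11)

(-20, -11)


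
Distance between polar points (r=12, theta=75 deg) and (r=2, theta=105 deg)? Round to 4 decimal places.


d = sqrt(r1^2 + r2^2 - 2*r1*r2*cos(t2-t1))
d = sqrt(12^2 + 2^2 - 2*12*2*cos(105-75)) = 10.3165

10.3165


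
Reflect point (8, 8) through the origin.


Reflection through origin: (x, y) -> (-x, -y)
(8, 8) -> (-8, -8)

(-8, -8)


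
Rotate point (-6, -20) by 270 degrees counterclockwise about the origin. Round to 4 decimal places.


x' = -6*cos(270) - -20*sin(270) = -20
y' = -6*sin(270) + -20*cos(270) = 6

(-20, 6)


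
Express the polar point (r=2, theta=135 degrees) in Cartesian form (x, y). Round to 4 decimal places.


x = 2 * cos(135) = -1.4142
y = 2 * sin(135) = 1.4142

(-1.4142, 1.4142)


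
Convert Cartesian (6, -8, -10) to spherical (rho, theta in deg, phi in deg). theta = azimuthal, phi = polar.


rho = sqrt(6^2 + (-8)^2 + (-10)^2) = 14.1421
theta = atan2(-8, 6) = 306.8699 deg
phi = acos(-10/14.1421) = 135 deg

rho = 14.1421, theta = 306.8699 deg, phi = 135 deg


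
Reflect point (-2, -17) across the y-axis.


Reflection across y-axis: (x, y) -> (-x, y)
(-2, -17) -> (2, -17)

(2, -17)


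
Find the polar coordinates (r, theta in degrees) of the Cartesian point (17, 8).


r = sqrt(17^2 + 8^2) = 18.7883
theta = atan2(8, 17) = 25.2011 degrees

r = 18.7883, theta = 25.2011 degrees


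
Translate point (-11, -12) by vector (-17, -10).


Translation: (x+dx, y+dy) = (-11+-17, -12+-10) = (-28, -22)

(-28, -22)


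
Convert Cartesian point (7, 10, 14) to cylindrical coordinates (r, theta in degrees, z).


r = sqrt(7^2 + 10^2) = 12.2066
theta = atan2(10, 7) = 55.008 deg
z = 14

r = 12.2066, theta = 55.008 deg, z = 14


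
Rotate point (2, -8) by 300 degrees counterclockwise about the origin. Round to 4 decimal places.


x' = 2*cos(300) - -8*sin(300) = -5.9282
y' = 2*sin(300) + -8*cos(300) = -5.7321

(-5.9282, -5.7321)


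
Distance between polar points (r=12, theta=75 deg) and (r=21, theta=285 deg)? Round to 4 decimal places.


d = sqrt(r1^2 + r2^2 - 2*r1*r2*cos(t2-t1))
d = sqrt(12^2 + 21^2 - 2*12*21*cos(285-75)) = 31.9606

31.9606


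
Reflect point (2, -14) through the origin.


Reflection through origin: (x, y) -> (-x, -y)
(2, -14) -> (-2, 14)

(-2, 14)


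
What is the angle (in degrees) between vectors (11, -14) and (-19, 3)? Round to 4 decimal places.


dot = 11*-19 + -14*3 = -251
|u| = 17.8045, |v| = 19.2354
cos(angle) = -0.7329
angle = 137.1299 degrees

137.1299 degrees


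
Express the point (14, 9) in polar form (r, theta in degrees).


r = sqrt(14^2 + 9^2) = 16.6433
theta = atan2(9, 14) = 32.7352 degrees

r = 16.6433, theta = 32.7352 degrees


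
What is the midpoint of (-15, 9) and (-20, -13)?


Midpoint = ((-15+-20)/2, (9+-13)/2) = (-17.5, -2)

(-17.5, -2)


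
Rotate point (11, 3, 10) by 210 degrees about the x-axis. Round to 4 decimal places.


x' = 11
y' = 3*cos(210) - 10*sin(210) = 2.4019
z' = 3*sin(210) + 10*cos(210) = -10.1603

(11, 2.4019, -10.1603)


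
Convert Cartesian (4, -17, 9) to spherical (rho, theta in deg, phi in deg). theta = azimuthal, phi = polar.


rho = sqrt(4^2 + (-17)^2 + 9^2) = 19.6469
theta = atan2(-17, 4) = 283.2405 deg
phi = acos(9/19.6469) = 62.7362 deg

rho = 19.6469, theta = 283.2405 deg, phi = 62.7362 deg


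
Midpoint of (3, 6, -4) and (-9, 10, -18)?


Midpoint = ((3+-9)/2, (6+10)/2, (-4+-18)/2) = (-3, 8, -11)

(-3, 8, -11)


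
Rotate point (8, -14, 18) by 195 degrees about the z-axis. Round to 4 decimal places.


x' = 8*cos(195) - -14*sin(195) = -11.3509
y' = 8*sin(195) + -14*cos(195) = 11.4524
z' = 18

(-11.3509, 11.4524, 18)


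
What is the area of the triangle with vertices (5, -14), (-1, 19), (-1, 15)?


Area = |x1(y2-y3) + x2(y3-y1) + x3(y1-y2)| / 2
= |5*(19-15) + -1*(15--14) + -1*(-14-19)| / 2
= 12

12


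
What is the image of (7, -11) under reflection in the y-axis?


Reflection across y-axis: (x, y) -> (-x, y)
(7, -11) -> (-7, -11)

(-7, -11)


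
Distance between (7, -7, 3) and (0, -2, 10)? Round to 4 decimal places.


d = sqrt((0-7)^2 + (-2--7)^2 + (10-3)^2) = 11.0905

11.0905


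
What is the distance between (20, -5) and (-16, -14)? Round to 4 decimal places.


d = sqrt((-16-20)^2 + (-14--5)^2) = 37.108

37.108


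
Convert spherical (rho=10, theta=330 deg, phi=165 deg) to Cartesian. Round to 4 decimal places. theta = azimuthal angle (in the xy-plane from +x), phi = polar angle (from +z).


x = 10 * sin(165) * cos(330) = 2.2414
y = 10 * sin(165) * sin(330) = -1.2941
z = 10 * cos(165) = -9.6593

(2.2414, -1.2941, -9.6593)


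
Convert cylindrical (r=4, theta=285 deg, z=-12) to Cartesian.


x = 4 * cos(285) = 1.0353
y = 4 * sin(285) = -3.8637
z = -12

(1.0353, -3.8637, -12)


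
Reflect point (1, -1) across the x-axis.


Reflection across x-axis: (x, y) -> (x, -y)
(1, -1) -> (1, 1)

(1, 1)


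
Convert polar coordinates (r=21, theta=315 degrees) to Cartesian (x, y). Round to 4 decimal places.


x = 21 * cos(315) = 14.8492
y = 21 * sin(315) = -14.8492

(14.8492, -14.8492)


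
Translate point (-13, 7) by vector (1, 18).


Translation: (x+dx, y+dy) = (-13+1, 7+18) = (-12, 25)

(-12, 25)


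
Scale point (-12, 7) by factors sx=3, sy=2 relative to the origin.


Scaling: (x*sx, y*sy) = (-12*3, 7*2) = (-36, 14)

(-36, 14)


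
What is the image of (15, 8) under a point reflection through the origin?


Reflection through origin: (x, y) -> (-x, -y)
(15, 8) -> (-15, -8)

(-15, -8)


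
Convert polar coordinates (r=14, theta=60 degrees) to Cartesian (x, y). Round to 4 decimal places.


x = 14 * cos(60) = 7
y = 14 * sin(60) = 12.1244

(7, 12.1244)


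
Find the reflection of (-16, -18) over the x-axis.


Reflection across x-axis: (x, y) -> (x, -y)
(-16, -18) -> (-16, 18)

(-16, 18)


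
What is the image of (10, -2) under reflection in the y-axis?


Reflection across y-axis: (x, y) -> (-x, y)
(10, -2) -> (-10, -2)

(-10, -2)


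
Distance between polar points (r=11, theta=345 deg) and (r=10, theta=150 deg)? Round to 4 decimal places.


d = sqrt(r1^2 + r2^2 - 2*r1*r2*cos(t2-t1))
d = sqrt(11^2 + 10^2 - 2*11*10*cos(150-345)) = 20.8208

20.8208


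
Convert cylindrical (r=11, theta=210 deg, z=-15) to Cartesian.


x = 11 * cos(210) = -9.5263
y = 11 * sin(210) = -5.5
z = -15

(-9.5263, -5.5, -15)


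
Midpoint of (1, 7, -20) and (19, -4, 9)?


Midpoint = ((1+19)/2, (7+-4)/2, (-20+9)/2) = (10, 1.5, -5.5)

(10, 1.5, -5.5)


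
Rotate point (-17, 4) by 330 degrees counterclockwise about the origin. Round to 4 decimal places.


x' = -17*cos(330) - 4*sin(330) = -12.7224
y' = -17*sin(330) + 4*cos(330) = 11.9641

(-12.7224, 11.9641)


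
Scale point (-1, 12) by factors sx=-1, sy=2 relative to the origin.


Scaling: (x*sx, y*sy) = (-1*-1, 12*2) = (1, 24)

(1, 24)


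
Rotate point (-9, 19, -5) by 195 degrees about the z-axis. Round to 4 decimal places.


x' = -9*cos(195) - 19*sin(195) = 13.6109
y' = -9*sin(195) + 19*cos(195) = -16.0232
z' = -5

(13.6109, -16.0232, -5)


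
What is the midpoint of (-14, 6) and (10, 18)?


Midpoint = ((-14+10)/2, (6+18)/2) = (-2, 12)

(-2, 12)


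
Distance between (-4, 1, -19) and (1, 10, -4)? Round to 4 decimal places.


d = sqrt((1--4)^2 + (10-1)^2 + (-4--19)^2) = 18.1934

18.1934


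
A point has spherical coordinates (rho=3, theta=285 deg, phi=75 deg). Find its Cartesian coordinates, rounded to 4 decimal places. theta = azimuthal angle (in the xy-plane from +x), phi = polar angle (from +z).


x = 3 * sin(75) * cos(285) = 0.75
y = 3 * sin(75) * sin(285) = -2.799
z = 3 * cos(75) = 0.7765

(0.75, -2.799, 0.7765)


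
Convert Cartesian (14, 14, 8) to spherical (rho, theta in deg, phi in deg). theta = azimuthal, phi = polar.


rho = sqrt(14^2 + 14^2 + 8^2) = 21.3542
theta = atan2(14, 14) = 45 deg
phi = acos(8/21.3542) = 67.9983 deg

rho = 21.3542, theta = 45 deg, phi = 67.9983 deg


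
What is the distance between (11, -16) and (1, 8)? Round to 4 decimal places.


d = sqrt((1-11)^2 + (8--16)^2) = 26

26


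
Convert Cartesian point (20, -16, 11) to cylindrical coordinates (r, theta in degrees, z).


r = sqrt(20^2 + (-16)^2) = 25.6125
theta = atan2(-16, 20) = 321.3402 deg
z = 11

r = 25.6125, theta = 321.3402 deg, z = 11


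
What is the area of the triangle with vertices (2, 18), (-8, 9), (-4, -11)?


Area = |x1(y2-y3) + x2(y3-y1) + x3(y1-y2)| / 2
= |2*(9--11) + -8*(-11-18) + -4*(18-9)| / 2
= 118

118


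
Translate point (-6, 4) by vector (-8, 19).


Translation: (x+dx, y+dy) = (-6+-8, 4+19) = (-14, 23)

(-14, 23)


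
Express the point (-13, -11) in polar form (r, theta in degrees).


r = sqrt((-13)^2 + (-11)^2) = 17.0294
theta = atan2(-11, -13) = 220.2364 degrees

r = 17.0294, theta = 220.2364 degrees


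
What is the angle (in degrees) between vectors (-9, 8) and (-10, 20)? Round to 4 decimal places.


dot = -9*-10 + 8*20 = 250
|u| = 12.0416, |v| = 22.3607
cos(angle) = 0.9285
angle = 21.8014 degrees

21.8014 degrees


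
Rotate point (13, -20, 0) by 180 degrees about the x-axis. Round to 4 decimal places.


x' = 13
y' = -20*cos(180) - 0*sin(180) = 20
z' = -20*sin(180) + 0*cos(180) = 0

(13, 20, 0)


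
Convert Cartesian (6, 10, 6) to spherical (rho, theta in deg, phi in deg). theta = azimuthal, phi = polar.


rho = sqrt(6^2 + 10^2 + 6^2) = 13.1149
theta = atan2(10, 6) = 59.0362 deg
phi = acos(6/13.1149) = 62.7744 deg

rho = 13.1149, theta = 59.0362 deg, phi = 62.7744 deg


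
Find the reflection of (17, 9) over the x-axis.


Reflection across x-axis: (x, y) -> (x, -y)
(17, 9) -> (17, -9)

(17, -9)


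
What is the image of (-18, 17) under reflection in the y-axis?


Reflection across y-axis: (x, y) -> (-x, y)
(-18, 17) -> (18, 17)

(18, 17)


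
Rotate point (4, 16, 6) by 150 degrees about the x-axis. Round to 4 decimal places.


x' = 4
y' = 16*cos(150) - 6*sin(150) = -16.8564
z' = 16*sin(150) + 6*cos(150) = 2.8038

(4, -16.8564, 2.8038)


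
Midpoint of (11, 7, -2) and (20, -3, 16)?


Midpoint = ((11+20)/2, (7+-3)/2, (-2+16)/2) = (15.5, 2, 7)

(15.5, 2, 7)


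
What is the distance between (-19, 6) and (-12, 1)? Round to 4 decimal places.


d = sqrt((-12--19)^2 + (1-6)^2) = 8.6023

8.6023


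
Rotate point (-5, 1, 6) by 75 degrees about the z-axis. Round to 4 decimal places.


x' = -5*cos(75) - 1*sin(75) = -2.26
y' = -5*sin(75) + 1*cos(75) = -4.5708
z' = 6

(-2.26, -4.5708, 6)


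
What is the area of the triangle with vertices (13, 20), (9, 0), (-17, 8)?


Area = |x1(y2-y3) + x2(y3-y1) + x3(y1-y2)| / 2
= |13*(0-8) + 9*(8-20) + -17*(20-0)| / 2
= 276

276


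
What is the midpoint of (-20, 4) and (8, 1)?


Midpoint = ((-20+8)/2, (4+1)/2) = (-6, 2.5)

(-6, 2.5)


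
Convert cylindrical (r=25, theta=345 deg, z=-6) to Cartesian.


x = 25 * cos(345) = 24.1481
y = 25 * sin(345) = -6.4705
z = -6

(24.1481, -6.4705, -6)


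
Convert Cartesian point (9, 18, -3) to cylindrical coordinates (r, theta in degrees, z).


r = sqrt(9^2 + 18^2) = 20.1246
theta = atan2(18, 9) = 63.4349 deg
z = -3

r = 20.1246, theta = 63.4349 deg, z = -3


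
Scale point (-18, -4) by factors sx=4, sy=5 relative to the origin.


Scaling: (x*sx, y*sy) = (-18*4, -4*5) = (-72, -20)

(-72, -20)


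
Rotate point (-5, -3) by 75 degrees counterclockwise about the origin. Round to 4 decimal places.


x' = -5*cos(75) - -3*sin(75) = 1.6037
y' = -5*sin(75) + -3*cos(75) = -5.6061

(1.6037, -5.6061)


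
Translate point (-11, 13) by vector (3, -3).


Translation: (x+dx, y+dy) = (-11+3, 13+-3) = (-8, 10)

(-8, 10)


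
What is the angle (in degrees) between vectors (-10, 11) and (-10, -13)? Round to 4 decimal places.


dot = -10*-10 + 11*-13 = -43
|u| = 14.8661, |v| = 16.4012
cos(angle) = -0.1764
angle = 100.1577 degrees

100.1577 degrees


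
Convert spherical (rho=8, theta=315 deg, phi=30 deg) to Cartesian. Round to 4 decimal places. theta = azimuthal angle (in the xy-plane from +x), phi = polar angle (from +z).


x = 8 * sin(30) * cos(315) = 2.8284
y = 8 * sin(30) * sin(315) = -2.8284
z = 8 * cos(30) = 6.9282

(2.8284, -2.8284, 6.9282)


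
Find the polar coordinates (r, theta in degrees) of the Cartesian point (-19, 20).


r = sqrt((-19)^2 + 20^2) = 27.5862
theta = atan2(20, -19) = 133.5312 degrees

r = 27.5862, theta = 133.5312 degrees


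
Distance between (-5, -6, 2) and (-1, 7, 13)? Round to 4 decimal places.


d = sqrt((-1--5)^2 + (7--6)^2 + (13-2)^2) = 17.4929

17.4929


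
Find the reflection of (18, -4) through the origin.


Reflection through origin: (x, y) -> (-x, -y)
(18, -4) -> (-18, 4)

(-18, 4)


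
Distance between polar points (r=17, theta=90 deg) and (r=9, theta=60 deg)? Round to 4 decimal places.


d = sqrt(r1^2 + r2^2 - 2*r1*r2*cos(t2-t1))
d = sqrt(17^2 + 9^2 - 2*17*9*cos(60-90)) = 10.2468

10.2468


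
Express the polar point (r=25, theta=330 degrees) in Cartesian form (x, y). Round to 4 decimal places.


x = 25 * cos(330) = 21.6506
y = 25 * sin(330) = -12.5

(21.6506, -12.5)


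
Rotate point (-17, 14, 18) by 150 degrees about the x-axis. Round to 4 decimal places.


x' = -17
y' = 14*cos(150) - 18*sin(150) = -21.1244
z' = 14*sin(150) + 18*cos(150) = -8.5885

(-17, -21.1244, -8.5885)


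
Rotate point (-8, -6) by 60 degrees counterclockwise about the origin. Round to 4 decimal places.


x' = -8*cos(60) - -6*sin(60) = 1.1962
y' = -8*sin(60) + -6*cos(60) = -9.9282

(1.1962, -9.9282)


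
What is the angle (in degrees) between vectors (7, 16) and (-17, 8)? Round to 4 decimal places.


dot = 7*-17 + 16*8 = 9
|u| = 17.4642, |v| = 18.7883
cos(angle) = 0.0274
angle = 88.4283 degrees

88.4283 degrees


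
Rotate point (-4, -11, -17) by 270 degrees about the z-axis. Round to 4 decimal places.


x' = -4*cos(270) - -11*sin(270) = -11
y' = -4*sin(270) + -11*cos(270) = 4
z' = -17

(-11, 4, -17)


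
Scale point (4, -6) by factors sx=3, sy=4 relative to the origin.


Scaling: (x*sx, y*sy) = (4*3, -6*4) = (12, -24)

(12, -24)


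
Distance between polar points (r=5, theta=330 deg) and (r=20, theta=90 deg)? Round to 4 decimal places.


d = sqrt(r1^2 + r2^2 - 2*r1*r2*cos(t2-t1))
d = sqrt(5^2 + 20^2 - 2*5*20*cos(90-330)) = 22.9129

22.9129


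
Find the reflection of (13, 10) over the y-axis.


Reflection across y-axis: (x, y) -> (-x, y)
(13, 10) -> (-13, 10)

(-13, 10)


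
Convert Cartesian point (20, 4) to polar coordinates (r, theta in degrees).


r = sqrt(20^2 + 4^2) = 20.3961
theta = atan2(4, 20) = 11.3099 degrees

r = 20.3961, theta = 11.3099 degrees


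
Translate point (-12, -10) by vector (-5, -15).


Translation: (x+dx, y+dy) = (-12+-5, -10+-15) = (-17, -25)

(-17, -25)


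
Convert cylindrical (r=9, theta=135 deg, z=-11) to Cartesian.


x = 9 * cos(135) = -6.364
y = 9 * sin(135) = 6.364
z = -11

(-6.364, 6.364, -11)


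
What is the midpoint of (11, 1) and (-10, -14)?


Midpoint = ((11+-10)/2, (1+-14)/2) = (0.5, -6.5)

(0.5, -6.5)


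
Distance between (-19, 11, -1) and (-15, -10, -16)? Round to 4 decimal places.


d = sqrt((-15--19)^2 + (-10-11)^2 + (-16--1)^2) = 26.1151

26.1151


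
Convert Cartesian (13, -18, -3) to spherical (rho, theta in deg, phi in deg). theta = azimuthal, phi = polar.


rho = sqrt(13^2 + (-18)^2 + (-3)^2) = 22.4054
theta = atan2(-18, 13) = 305.8377 deg
phi = acos(-3/22.4054) = 97.6948 deg

rho = 22.4054, theta = 305.8377 deg, phi = 97.6948 deg


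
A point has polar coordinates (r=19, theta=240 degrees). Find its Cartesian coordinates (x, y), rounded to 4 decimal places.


x = 19 * cos(240) = -9.5
y = 19 * sin(240) = -16.4545

(-9.5, -16.4545)


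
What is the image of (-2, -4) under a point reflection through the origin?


Reflection through origin: (x, y) -> (-x, -y)
(-2, -4) -> (2, 4)

(2, 4)


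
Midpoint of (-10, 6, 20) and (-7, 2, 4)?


Midpoint = ((-10+-7)/2, (6+2)/2, (20+4)/2) = (-8.5, 4, 12)

(-8.5, 4, 12)


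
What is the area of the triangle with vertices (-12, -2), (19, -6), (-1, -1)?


Area = |x1(y2-y3) + x2(y3-y1) + x3(y1-y2)| / 2
= |-12*(-6--1) + 19*(-1--2) + -1*(-2--6)| / 2
= 37.5

37.5


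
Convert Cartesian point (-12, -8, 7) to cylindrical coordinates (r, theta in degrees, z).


r = sqrt((-12)^2 + (-8)^2) = 14.4222
theta = atan2(-8, -12) = 213.6901 deg
z = 7

r = 14.4222, theta = 213.6901 deg, z = 7


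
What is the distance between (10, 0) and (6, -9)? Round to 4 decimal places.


d = sqrt((6-10)^2 + (-9-0)^2) = 9.8489

9.8489


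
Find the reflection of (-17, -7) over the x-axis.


Reflection across x-axis: (x, y) -> (x, -y)
(-17, -7) -> (-17, 7)

(-17, 7)


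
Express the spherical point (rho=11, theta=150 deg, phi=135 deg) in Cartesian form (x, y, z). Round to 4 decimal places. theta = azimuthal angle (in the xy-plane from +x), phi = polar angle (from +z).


x = 11 * sin(135) * cos(150) = -6.7361
y = 11 * sin(135) * sin(150) = 3.8891
z = 11 * cos(135) = -7.7782

(-6.7361, 3.8891, -7.7782)


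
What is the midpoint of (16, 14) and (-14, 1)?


Midpoint = ((16+-14)/2, (14+1)/2) = (1, 7.5)

(1, 7.5)


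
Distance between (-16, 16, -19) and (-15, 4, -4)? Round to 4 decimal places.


d = sqrt((-15--16)^2 + (4-16)^2 + (-4--19)^2) = 19.2354

19.2354


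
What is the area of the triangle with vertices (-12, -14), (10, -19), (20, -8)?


Area = |x1(y2-y3) + x2(y3-y1) + x3(y1-y2)| / 2
= |-12*(-19--8) + 10*(-8--14) + 20*(-14--19)| / 2
= 146

146


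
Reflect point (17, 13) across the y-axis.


Reflection across y-axis: (x, y) -> (-x, y)
(17, 13) -> (-17, 13)

(-17, 13)


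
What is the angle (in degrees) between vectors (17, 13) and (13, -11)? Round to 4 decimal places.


dot = 17*13 + 13*-11 = 78
|u| = 21.4009, |v| = 17.0294
cos(angle) = 0.214
angle = 77.6417 degrees

77.6417 degrees


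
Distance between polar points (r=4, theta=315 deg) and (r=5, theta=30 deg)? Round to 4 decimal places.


d = sqrt(r1^2 + r2^2 - 2*r1*r2*cos(t2-t1))
d = sqrt(4^2 + 5^2 - 2*4*5*cos(30-315)) = 5.536

5.536


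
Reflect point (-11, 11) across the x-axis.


Reflection across x-axis: (x, y) -> (x, -y)
(-11, 11) -> (-11, -11)

(-11, -11)


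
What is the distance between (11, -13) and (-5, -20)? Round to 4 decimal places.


d = sqrt((-5-11)^2 + (-20--13)^2) = 17.4642

17.4642


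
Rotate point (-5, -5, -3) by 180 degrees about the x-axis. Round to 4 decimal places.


x' = -5
y' = -5*cos(180) - -3*sin(180) = 5
z' = -5*sin(180) + -3*cos(180) = 3

(-5, 5, 3)


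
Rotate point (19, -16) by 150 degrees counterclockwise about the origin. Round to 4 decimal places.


x' = 19*cos(150) - -16*sin(150) = -8.4545
y' = 19*sin(150) + -16*cos(150) = 23.3564

(-8.4545, 23.3564)


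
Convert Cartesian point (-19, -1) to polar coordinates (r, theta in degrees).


r = sqrt((-19)^2 + (-1)^2) = 19.0263
theta = atan2(-1, -19) = 183.0128 degrees

r = 19.0263, theta = 183.0128 degrees


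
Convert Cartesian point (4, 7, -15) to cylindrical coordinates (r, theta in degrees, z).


r = sqrt(4^2 + 7^2) = 8.0623
theta = atan2(7, 4) = 60.2551 deg
z = -15

r = 8.0623, theta = 60.2551 deg, z = -15


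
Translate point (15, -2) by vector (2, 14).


Translation: (x+dx, y+dy) = (15+2, -2+14) = (17, 12)

(17, 12)


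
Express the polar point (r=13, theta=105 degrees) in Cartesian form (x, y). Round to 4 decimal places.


x = 13 * cos(105) = -3.3646
y = 13 * sin(105) = 12.557

(-3.3646, 12.557)


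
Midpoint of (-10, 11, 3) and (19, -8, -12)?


Midpoint = ((-10+19)/2, (11+-8)/2, (3+-12)/2) = (4.5, 1.5, -4.5)

(4.5, 1.5, -4.5)


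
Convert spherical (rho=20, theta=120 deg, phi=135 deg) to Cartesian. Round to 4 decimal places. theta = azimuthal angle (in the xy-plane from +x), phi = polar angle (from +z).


x = 20 * sin(135) * cos(120) = -7.0711
y = 20 * sin(135) * sin(120) = 12.2474
z = 20 * cos(135) = -14.1421

(-7.0711, 12.2474, -14.1421)


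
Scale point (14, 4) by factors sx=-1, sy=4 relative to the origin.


Scaling: (x*sx, y*sy) = (14*-1, 4*4) = (-14, 16)

(-14, 16)


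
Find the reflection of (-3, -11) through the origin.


Reflection through origin: (x, y) -> (-x, -y)
(-3, -11) -> (3, 11)

(3, 11)


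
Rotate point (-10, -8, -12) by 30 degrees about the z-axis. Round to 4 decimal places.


x' = -10*cos(30) - -8*sin(30) = -4.6603
y' = -10*sin(30) + -8*cos(30) = -11.9282
z' = -12

(-4.6603, -11.9282, -12)


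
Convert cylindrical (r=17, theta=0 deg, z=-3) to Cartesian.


x = 17 * cos(0) = 17
y = 17 * sin(0) = 0
z = -3

(17, 0, -3)


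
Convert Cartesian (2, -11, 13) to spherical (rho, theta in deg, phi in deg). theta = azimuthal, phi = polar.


rho = sqrt(2^2 + (-11)^2 + 13^2) = 17.1464
theta = atan2(-11, 2) = 280.3048 deg
phi = acos(13/17.1464) = 40.6964 deg

rho = 17.1464, theta = 280.3048 deg, phi = 40.6964 deg


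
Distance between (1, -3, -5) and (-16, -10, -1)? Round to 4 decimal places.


d = sqrt((-16-1)^2 + (-10--3)^2 + (-1--5)^2) = 18.8149

18.8149


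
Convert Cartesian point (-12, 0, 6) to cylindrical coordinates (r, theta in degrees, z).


r = sqrt((-12)^2 + 0^2) = 12
theta = atan2(0, -12) = 180 deg
z = 6

r = 12, theta = 180 deg, z = 6


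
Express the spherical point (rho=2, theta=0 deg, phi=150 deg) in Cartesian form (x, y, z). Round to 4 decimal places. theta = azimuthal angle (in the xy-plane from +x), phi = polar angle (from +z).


x = 2 * sin(150) * cos(0) = 1
y = 2 * sin(150) * sin(0) = 0
z = 2 * cos(150) = -1.7321

(1, 0, -1.7321)


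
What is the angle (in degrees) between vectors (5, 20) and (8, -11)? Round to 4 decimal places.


dot = 5*8 + 20*-11 = -180
|u| = 20.6155, |v| = 13.6015
cos(angle) = -0.6419
angle = 129.9364 degrees

129.9364 degrees


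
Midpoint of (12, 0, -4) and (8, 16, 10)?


Midpoint = ((12+8)/2, (0+16)/2, (-4+10)/2) = (10, 8, 3)

(10, 8, 3)


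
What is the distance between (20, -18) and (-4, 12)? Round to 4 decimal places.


d = sqrt((-4-20)^2 + (12--18)^2) = 38.4187

38.4187


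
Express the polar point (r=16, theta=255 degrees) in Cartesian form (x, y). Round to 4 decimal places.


x = 16 * cos(255) = -4.1411
y = 16 * sin(255) = -15.4548

(-4.1411, -15.4548)


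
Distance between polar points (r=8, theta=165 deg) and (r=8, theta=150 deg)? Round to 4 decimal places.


d = sqrt(r1^2 + r2^2 - 2*r1*r2*cos(t2-t1))
d = sqrt(8^2 + 8^2 - 2*8*8*cos(150-165)) = 2.0884

2.0884


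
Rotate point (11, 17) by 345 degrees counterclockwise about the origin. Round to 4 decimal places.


x' = 11*cos(345) - 17*sin(345) = 15.0251
y' = 11*sin(345) + 17*cos(345) = 13.5737

(15.0251, 13.5737)


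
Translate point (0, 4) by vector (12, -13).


Translation: (x+dx, y+dy) = (0+12, 4+-13) = (12, -9)

(12, -9)
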